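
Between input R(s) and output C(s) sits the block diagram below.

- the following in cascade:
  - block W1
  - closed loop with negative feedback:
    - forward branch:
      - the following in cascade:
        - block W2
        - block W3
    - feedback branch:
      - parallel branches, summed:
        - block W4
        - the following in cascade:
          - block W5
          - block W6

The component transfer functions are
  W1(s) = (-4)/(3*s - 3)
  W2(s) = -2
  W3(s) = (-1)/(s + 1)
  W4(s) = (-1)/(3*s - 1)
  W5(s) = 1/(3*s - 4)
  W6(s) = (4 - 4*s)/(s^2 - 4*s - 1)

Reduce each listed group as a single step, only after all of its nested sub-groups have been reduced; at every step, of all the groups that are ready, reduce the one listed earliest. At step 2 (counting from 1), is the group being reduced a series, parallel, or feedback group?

(1) combine W2, W3 in series
(2) reduce the series chain W5, W6
(3) sum the parallel branches W4, (W5*W6)
(4) reduce the feedback loop with forward (W2*W3) and return (W4+(W5*W6))
(5) series reduction of W1, [(W2*W3)/(1+(W2*W3)*(W4+(W5*W6)))]
Step 2: series.

Hence the answer: series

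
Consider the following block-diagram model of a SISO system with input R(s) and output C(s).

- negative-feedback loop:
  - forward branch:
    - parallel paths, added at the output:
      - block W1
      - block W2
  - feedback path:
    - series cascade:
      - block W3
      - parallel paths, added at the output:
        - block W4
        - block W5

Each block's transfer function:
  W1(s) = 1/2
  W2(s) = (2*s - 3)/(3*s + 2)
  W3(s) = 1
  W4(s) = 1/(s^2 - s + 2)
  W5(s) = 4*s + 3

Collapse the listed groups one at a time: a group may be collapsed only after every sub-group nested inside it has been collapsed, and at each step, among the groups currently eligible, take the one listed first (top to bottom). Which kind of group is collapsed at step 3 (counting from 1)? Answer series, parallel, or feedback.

Step 1: reduce the parallel group W1, W2
Step 2: parallel reduction of W4, W5
Step 3: multiply W3, (W4+W5) (series)
Step 4: feedback reduction of (W1+W2), (W3*(W4+W5))
So the answer for step 3 is series.

Final answer: series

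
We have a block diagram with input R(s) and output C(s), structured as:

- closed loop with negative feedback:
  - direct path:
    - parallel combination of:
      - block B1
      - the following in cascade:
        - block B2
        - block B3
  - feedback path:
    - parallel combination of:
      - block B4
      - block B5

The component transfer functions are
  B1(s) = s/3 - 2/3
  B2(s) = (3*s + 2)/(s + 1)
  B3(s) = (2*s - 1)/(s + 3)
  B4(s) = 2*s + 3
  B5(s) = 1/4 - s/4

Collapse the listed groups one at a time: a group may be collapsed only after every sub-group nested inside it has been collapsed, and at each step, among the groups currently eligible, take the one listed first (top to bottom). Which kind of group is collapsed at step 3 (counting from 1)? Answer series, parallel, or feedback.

Step 1: combine B2, B3 in series
Step 2: reduce the parallel group B1, (B2*B3)
Step 3: combine B4, B5 in parallel
Step 4: feedback reduction of (B1+(B2*B3)), (B4+B5)
The group at step 3 is a parallel group.

Final answer: parallel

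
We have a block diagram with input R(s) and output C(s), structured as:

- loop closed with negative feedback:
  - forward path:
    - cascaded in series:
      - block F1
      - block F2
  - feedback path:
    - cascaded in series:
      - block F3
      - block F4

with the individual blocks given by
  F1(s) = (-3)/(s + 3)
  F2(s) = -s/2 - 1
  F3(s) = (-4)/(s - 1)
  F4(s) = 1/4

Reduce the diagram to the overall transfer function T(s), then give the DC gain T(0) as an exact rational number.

First reduce the diagram to T(s).

(1) series reduction of F1, F2; result (3*s + 6)/(2*s + 6)
(2) series reduction of F3, F4; result (-1)/(s - 1)
(3) feedback reduction of (F1*F2), (F3*F4); result (3*s^2 + 3*s - 6)/(2*s^2 + s - 12)
Evaluating the step-3 result (the overall T(s)) at s = 0 gives T(0) = -6/(-12) = 1/2.

Answer: 1/2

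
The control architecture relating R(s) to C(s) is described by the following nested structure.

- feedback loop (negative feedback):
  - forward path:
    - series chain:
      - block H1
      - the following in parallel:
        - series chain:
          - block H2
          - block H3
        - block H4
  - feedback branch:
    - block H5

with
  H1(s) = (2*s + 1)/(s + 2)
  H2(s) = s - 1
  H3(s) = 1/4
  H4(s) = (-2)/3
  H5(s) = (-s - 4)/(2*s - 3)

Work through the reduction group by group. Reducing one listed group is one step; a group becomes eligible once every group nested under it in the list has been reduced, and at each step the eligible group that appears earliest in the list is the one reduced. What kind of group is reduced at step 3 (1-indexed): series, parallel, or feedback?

Answer: series

Working:
Step 1 - multiply H2, H3 (series)
Step 2 - add (H2*H3), H4 (parallel)
Step 3 - series reduction of H1, ((H2*H3)+H4)
Step 4 - close the feedback loop around (H1*((H2*H3)+H4)), H5
Step 3: series.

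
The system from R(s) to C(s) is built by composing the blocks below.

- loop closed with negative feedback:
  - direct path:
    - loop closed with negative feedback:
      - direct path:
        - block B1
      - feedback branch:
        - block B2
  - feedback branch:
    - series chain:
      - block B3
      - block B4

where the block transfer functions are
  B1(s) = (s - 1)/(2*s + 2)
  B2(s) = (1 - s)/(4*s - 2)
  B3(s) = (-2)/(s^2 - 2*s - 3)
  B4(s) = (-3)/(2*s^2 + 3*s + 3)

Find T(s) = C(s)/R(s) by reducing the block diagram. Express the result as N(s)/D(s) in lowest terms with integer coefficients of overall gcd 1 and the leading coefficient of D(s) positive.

Step 1. apply the feedback formula to B1, B2: (4*s^2 - 6*s + 2)/(7*s^2 + 6*s - 5)
Step 2. cascade B3, B4: 6/(2*s^4 - s^3 - 9*s^2 - 15*s - 9)
Step 3. collapse the loop ([B1/(1+B1*B2)] forward, (B3*B4) return) - this is the overall T(s), already in the required normalized form

Answer: (8*s^6 - 16*s^5 - 26*s^4 - 8*s^3 + 36*s^2 + 24*s - 18)/(14*s^6 + 5*s^5 - 79*s^4 - 154*s^3 - 84*s^2 - 15*s + 57)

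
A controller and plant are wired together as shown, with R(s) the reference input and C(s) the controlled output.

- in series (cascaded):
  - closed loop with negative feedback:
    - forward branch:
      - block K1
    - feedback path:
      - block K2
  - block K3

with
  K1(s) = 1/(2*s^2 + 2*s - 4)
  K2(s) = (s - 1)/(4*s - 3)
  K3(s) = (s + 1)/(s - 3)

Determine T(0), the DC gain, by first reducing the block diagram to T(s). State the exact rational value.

Answer: 1/11

Working:
(1) close the feedback loop around K1, K2 -> (4*s - 3)/(8*s^3 + 2*s^2 - 21*s + 11)
(2) reduce the series chain [K1/(1+K1*K2)], K3 -> (4*s^2 + s - 3)/(8*s^4 - 22*s^3 - 27*s^2 + 74*s - 33)
The step-2 result is T(s). Setting s = 0: T(0) = -3/(-33) = 1/11.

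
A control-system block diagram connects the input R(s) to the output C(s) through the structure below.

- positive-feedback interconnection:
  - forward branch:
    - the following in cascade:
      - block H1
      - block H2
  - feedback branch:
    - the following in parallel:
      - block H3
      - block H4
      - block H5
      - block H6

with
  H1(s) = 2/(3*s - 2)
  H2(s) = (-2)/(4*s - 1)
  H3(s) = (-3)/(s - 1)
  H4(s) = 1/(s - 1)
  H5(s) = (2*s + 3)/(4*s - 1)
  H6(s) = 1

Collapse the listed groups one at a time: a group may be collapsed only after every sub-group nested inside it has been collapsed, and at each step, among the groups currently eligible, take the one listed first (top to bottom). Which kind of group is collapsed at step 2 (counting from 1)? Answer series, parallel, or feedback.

Step 1. reduce the series chain H1, H2
Step 2. combine H3, H4, H5, H6 in parallel
Step 3. reduce the feedback loop with forward (H1*H2) and return (H3+H4+H5+H6)
The group at step 2 is a parallel group.

Therefore the answer is parallel.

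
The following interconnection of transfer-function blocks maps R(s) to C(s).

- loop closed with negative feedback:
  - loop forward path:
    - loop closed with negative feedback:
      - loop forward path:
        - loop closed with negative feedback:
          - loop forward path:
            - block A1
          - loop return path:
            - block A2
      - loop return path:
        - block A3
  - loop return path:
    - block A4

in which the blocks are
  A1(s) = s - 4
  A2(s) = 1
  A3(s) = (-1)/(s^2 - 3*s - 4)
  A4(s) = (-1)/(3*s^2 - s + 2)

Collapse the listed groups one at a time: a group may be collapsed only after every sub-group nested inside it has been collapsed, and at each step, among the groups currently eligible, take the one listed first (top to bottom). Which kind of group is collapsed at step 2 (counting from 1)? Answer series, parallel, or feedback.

Step 1. apply the feedback formula to A1, A2
Step 2. close the feedback loop around [A1/(1+A1*A2)], A3
Step 3. close the feedback loop around [[A1/(1+A1*A2)]/(1+[A1/(1+A1*A2)]*A3)], A4
Step 2: feedback.

Final answer: feedback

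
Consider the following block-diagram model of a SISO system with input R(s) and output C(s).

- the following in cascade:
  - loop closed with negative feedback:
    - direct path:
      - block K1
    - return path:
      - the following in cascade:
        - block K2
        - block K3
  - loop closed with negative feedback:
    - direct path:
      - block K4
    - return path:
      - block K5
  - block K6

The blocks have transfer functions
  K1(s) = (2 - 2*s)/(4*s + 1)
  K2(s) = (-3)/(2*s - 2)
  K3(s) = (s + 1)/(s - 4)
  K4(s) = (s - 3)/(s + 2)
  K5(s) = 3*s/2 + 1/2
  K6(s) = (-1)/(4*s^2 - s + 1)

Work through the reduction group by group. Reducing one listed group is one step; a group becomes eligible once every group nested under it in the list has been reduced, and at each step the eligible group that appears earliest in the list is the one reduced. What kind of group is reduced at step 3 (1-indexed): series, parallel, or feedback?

The answer is feedback.

Reasoning:
1. combine K2, K3 in series
2. reduce the feedback loop with forward K1 and return (K2*K3)
3. feedback reduction of K4, K5
4. multiply [K1/(1+K1*(K2*K3))], [K4/(1+K4*K5)], K6 (series)
So the answer for step 3 is feedback.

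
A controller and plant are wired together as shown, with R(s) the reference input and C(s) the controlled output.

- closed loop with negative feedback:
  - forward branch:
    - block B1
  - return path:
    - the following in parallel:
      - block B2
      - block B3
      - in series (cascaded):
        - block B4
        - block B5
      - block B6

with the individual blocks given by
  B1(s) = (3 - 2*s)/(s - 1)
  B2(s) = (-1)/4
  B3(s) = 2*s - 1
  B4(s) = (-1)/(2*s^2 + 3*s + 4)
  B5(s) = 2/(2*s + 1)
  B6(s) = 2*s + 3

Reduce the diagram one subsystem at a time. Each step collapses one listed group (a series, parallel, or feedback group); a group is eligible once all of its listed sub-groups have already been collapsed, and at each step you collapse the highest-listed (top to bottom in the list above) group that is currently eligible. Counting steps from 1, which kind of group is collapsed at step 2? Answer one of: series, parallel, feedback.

(1) combine B4, B5 in series
(2) parallel reduction of B2, B3, (B4*B5), B6
(3) apply the feedback formula to B1, (B2+B3+(B4*B5)+B6)
Step 2: parallel.

Answer: parallel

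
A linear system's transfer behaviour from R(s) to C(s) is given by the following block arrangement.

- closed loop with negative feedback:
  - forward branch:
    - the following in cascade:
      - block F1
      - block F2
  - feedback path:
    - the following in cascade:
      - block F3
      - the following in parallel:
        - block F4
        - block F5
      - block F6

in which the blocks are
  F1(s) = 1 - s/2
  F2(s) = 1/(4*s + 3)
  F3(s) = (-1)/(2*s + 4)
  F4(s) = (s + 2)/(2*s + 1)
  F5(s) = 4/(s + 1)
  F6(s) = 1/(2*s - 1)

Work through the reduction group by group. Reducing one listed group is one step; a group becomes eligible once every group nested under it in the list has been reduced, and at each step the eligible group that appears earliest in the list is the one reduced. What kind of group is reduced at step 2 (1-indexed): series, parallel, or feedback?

Reducing step by step:

1. cascade F1, F2
2. combine F4, F5 in parallel
3. multiply F3, (F4+F5), F6 (series)
4. feedback reduction of (F1*F2), (F3*(F4+F5)*F6)
Step 2: parallel.

Answer: parallel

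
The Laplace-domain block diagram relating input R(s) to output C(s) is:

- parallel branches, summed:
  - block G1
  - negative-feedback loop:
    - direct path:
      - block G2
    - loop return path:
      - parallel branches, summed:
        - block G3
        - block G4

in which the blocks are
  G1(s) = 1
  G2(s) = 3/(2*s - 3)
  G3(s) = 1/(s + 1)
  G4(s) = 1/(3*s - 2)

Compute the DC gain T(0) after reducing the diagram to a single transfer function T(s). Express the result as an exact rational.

[1] add G3, G4 (parallel) = (4*s - 1)/(3*s^2 + s - 2)
[2] apply the feedback formula to G2, (G3+G4) = (9*s^2 + 3*s - 6)/(6*s^3 - 7*s^2 + 5*s + 3)
[3] add G1, [G2/(1+G2*(G3+G4))] (parallel) = (6*s^3 + 2*s^2 + 8*s - 3)/(6*s^3 - 7*s^2 + 5*s + 3)
Evaluating the step-3 result (the overall T(s)) at s = 0 gives T(0) = -3/3 = -1.

Answer: -1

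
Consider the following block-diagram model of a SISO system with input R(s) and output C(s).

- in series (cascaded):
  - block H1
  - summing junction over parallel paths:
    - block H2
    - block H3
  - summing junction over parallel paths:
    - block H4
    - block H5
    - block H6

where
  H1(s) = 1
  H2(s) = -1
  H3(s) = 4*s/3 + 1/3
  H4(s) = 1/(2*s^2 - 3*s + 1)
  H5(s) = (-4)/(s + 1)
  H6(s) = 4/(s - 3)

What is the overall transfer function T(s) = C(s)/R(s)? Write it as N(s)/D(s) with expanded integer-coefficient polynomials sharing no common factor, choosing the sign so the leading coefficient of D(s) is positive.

Reducing step by step:

Step 1: add H2, H3 (parallel) -> 4*s/3 - 2/3
Step 2: add H4, H5, H6 (parallel) -> (33*s^2 - 50*s + 13)/(2*s^4 - 7*s^3 + s^2 + 7*s - 3)
Step 3: combine H1, (H2+H3), (H4+H5+H6) in series, giving the overall T(s)

Answer: (66*s^2 - 100*s + 26)/(3*s^3 - 9*s^2 - 3*s + 9)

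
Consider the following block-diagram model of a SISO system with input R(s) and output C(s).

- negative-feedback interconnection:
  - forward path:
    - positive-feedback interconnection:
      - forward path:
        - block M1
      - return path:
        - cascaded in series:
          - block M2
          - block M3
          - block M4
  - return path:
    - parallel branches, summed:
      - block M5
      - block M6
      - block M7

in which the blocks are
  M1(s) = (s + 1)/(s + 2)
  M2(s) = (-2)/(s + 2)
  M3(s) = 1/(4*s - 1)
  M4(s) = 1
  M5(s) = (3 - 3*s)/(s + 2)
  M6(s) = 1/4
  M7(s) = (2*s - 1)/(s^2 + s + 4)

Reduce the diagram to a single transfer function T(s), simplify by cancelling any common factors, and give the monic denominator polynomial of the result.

First reduce the diagram to T(s).

1. combine M2, M3, M4 in series -> (-2)/(4*s^2 + 7*s - 2)
2. apply the feedback formula to M1, (M2*M3*M4) -> (4*s^3 + 11*s^2 + 5*s - 2)/(4*s^3 + 15*s^2 + 14*s - 2)
3. reduce the parallel group M5, M6, M7 -> (-11*s^3 + 11*s^2 - 18*s + 48)/(4*s^3 + 12*s^2 + 24*s + 32)
4. apply the feedback formula to [M1/(1-M1*(M2*M3*M4))], (M5+M6+M7) -> (-16*s^5 - 60*s^4 - 128*s^3 - 188*s^2 - 72*s + 32)/(28*s^5 - 87*s^4 - 152*s^3 - 415*s^2 - 378*s + 80)
Step 4 gives the fully reduced T(s), with no common factor left to cancel. The denominator's leading coefficient is 28, so divide each of its coefficients by 28 to get the monic form.

Answer: s^5 - 87*s^4/28 - 38*s^3/7 - 415*s^2/28 - 27*s/2 + 20/7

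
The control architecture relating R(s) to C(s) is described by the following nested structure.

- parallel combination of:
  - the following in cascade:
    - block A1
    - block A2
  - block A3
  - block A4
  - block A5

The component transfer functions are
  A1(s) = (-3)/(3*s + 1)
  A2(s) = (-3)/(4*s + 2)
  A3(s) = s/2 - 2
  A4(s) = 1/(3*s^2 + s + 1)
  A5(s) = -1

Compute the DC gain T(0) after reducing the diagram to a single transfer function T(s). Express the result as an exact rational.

[1] combine A1, A2 in series gives 9/(12*s^2 + 10*s + 2)
[2] combine (A1*A2), A3, A4, A5 in parallel gives (18*s^5 - 87*s^4 - 112*s^3 - 39*s^2 - 16*s + 5)/(36*s^4 + 42*s^3 + 28*s^2 + 12*s + 2)
DC gain: substitute s = 0 into T(s) from step 2: T(0) = 5/2.

Answer: 5/2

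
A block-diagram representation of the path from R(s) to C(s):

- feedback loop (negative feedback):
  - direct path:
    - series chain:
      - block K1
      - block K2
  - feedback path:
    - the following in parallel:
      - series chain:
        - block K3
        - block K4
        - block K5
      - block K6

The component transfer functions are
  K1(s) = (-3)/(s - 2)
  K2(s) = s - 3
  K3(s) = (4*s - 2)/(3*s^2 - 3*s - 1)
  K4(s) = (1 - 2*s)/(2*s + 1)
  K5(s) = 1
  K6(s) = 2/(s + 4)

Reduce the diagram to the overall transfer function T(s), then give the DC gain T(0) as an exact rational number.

Reducing step by step:

[1] reduce the series chain K1, K2, giving (9 - 3*s)/(s - 2)
[2] cascade K3, K4, K5, giving (-8*s^2 + 8*s - 2)/(6*s^3 - 3*s^2 - 5*s - 1)
[3] sum the parallel branches (K3*K4*K5), K6, giving (4*s^3 - 30*s^2 + 20*s - 10)/(6*s^4 + 21*s^3 - 17*s^2 - 21*s - 4)
[4] collapse the loop ((K1*K2) forward, ((K3*K4*K5)+K6) return), giving (-18*s^5 - 9*s^4 + 240*s^3 - 90*s^2 - 177*s - 36)/(6*s^5 - 3*s^4 + 67*s^3 - 317*s^2 + 248*s - 82)
That last expression is T(s); at s = 0 only the constant terms survive, so T(0) = -36/(-82) = 18/41.

Answer: 18/41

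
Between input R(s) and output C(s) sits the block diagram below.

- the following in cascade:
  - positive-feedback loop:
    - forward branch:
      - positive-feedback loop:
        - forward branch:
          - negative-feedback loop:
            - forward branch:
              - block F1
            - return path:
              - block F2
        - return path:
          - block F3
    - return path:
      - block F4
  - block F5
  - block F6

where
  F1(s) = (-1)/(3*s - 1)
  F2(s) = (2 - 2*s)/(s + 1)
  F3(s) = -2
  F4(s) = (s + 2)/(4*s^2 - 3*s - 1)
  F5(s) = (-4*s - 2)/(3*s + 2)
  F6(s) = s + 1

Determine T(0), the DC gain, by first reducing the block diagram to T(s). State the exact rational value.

(1) close the feedback loop around F1, F2 = (-s - 1)/(3*s^2 + 4*s - 3)
(2) apply the feedback formula to [F1/(1+F1*F2)], F3 = (-s - 1)/(3*s^2 + 2*s - 5)
(3) reduce the feedback loop with forward [[F1/(1+F1*F2)]/(1-[F1/(1+F1*F2)]*F3)] and return F4 = (-4*s^3 - s^2 + 4*s + 1)/(12*s^4 - s^3 - 28*s^2 + 16*s + 7)
(4) cascade [[[F1/(1+F1*F2)]/(1-[F1/(1+F1*F2)]*F3)]/(1-[[F1/(1+F1*F2)]/(1-[F1/(1+F1*F2)]*F3)]*F4)], F5, F6 = (16*s^5 + 28*s^4 - 2*s^3 - 26*s^2 - 14*s - 2)/(36*s^5 + 21*s^4 - 86*s^3 - 8*s^2 + 53*s + 14)
That last expression is T(s); at s = 0 only the constant terms survive, so T(0) = -2/14 = -1/7.

Final answer: -1/7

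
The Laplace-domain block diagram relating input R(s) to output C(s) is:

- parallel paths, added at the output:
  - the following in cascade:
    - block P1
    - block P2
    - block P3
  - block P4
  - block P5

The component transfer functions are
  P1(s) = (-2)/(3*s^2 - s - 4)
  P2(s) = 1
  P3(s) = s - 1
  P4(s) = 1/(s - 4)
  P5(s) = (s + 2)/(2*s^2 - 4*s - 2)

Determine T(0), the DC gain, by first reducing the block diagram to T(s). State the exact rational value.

Answer: -7/4

Working:
Step 1: series reduction of P1, P2, P3 = (2 - 2*s)/(3*s^2 - s - 4)
Step 2: parallel reduction of (P1*P2*P3), P4, P5 = (5*s^4 + 7*s^3 - 88*s^2 + 46*s + 56)/(6*s^5 - 38*s^4 + 46*s^3 + 58*s^2 - 64*s - 32)
Evaluating the step-2 result (the overall T(s)) at s = 0 gives T(0) = 56/(-32) = -7/4.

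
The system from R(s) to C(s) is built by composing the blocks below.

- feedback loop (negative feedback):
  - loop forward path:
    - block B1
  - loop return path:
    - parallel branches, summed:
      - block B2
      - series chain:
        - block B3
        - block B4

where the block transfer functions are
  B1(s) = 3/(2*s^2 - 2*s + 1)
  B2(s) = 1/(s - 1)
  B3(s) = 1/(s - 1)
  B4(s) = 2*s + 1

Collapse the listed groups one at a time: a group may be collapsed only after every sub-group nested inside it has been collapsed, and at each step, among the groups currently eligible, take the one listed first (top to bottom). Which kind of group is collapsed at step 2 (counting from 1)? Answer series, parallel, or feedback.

Step 1: multiply B3, B4 (series)
Step 2: add B2, (B3*B4) (parallel)
Step 3: feedback reduction of B1, (B2+(B3*B4))
At step 2 the group reduced is parallel.

Final answer: parallel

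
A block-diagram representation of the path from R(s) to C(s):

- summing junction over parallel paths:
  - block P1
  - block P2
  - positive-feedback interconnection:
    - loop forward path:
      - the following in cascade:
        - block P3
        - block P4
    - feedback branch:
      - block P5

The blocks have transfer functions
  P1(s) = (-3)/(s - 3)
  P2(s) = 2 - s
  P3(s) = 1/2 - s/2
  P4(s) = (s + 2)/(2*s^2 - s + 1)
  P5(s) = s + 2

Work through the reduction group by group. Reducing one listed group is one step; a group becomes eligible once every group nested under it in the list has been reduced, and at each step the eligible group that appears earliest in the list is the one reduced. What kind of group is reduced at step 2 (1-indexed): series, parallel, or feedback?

The answer is feedback.

Reasoning:
(1) cascade P3, P4
(2) apply the feedback formula to (P3*P4), P5
(3) reduce the parallel group P1, P2, [(P3*P4)/(1-(P3*P4)*P5)]
Step 2: feedback.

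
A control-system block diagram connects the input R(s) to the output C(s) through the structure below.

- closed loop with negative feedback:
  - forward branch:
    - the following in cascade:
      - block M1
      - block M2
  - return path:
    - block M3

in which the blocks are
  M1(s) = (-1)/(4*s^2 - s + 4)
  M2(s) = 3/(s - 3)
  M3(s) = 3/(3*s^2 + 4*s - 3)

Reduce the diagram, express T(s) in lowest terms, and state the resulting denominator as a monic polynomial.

Answer: s^5 - 23*s^4/12 - 43*s^3/12 + 31*s^2/12 - 23*s/4 + 9/4

Working:
Step 1 - combine M1, M2 in series; result (-3)/(4*s^3 - 13*s^2 + 7*s - 12)
Step 2 - collapse the loop ((M1*M2) forward, M3 return); result (-9*s^2 - 12*s + 9)/(12*s^5 - 23*s^4 - 43*s^3 + 31*s^2 - 69*s + 27)
T(s) is the step-2 result (common factors already cancelled). Leading coefficient of the denominator: 12. Divide through by 12 for the monic polynomial.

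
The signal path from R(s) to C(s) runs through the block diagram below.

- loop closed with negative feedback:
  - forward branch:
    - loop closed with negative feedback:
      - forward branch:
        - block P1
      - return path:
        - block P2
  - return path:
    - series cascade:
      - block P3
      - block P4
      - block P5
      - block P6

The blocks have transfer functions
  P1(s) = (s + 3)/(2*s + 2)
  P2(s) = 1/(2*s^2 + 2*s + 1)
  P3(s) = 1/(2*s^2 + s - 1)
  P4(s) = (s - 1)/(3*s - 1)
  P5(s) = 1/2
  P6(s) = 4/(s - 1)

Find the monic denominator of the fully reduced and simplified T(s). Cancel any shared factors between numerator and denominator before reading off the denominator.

[1] feedback reduction of P1, P2 = (2*s^3 + 8*s^2 + 7*s + 3)/(4*s^3 + 8*s^2 + 7*s + 5)
[2] multiply P3, P4, P5, P6 (series) = 2/(6*s^3 + s^2 - 4*s + 1)
[3] close the feedback loop around [P1/(1+P1*P2)], (P3*P4*P5*P6) = (12*s^6 + 50*s^5 + 42*s^4 - 5*s^3 - 17*s^2 - 5*s + 3)/(24*s^6 + 52*s^5 + 34*s^4 + 13*s^3 + s^2 + s + 11)
That last expression is T(s), already simplified. Scaling its denominator by 1/24 (the reciprocal of the leading coefficient) yields the monic denominator.

Answer: s^6 + 13*s^5/6 + 17*s^4/12 + 13*s^3/24 + s^2/24 + s/24 + 11/24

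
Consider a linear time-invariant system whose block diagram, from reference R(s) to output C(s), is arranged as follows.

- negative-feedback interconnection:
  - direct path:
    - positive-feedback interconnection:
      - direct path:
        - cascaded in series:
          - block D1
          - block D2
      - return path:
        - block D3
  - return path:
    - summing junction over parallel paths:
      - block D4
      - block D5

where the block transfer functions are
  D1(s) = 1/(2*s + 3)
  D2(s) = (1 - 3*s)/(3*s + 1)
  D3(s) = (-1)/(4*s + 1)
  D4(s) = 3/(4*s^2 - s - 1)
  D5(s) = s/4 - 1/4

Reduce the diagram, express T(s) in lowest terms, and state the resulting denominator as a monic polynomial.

First reduce the diagram to T(s).

Step 1 - series reduction of D1, D2 gives (1 - 3*s)/(6*s^2 + 11*s + 3)
Step 2 - reduce the feedback loop with forward (D1*D2) and return D3 gives (-12*s^2 + s + 1)/(24*s^3 + 50*s^2 + 20*s + 4)
Step 3 - parallel reduction of D4, D5 gives (4*s^3 - 5*s^2 + 13)/(16*s^2 - 4*s - 4)
Step 4 - collapse the loop ([(D1*D2)/(1-(D1*D2)*D3)] forward, (D4+D5) return) gives (-192*s^4 + 64*s^3 + 60*s^2 - 8*s - 4)/(336*s^5 + 768*s^4 + 23*s^3 - 377*s^2 - 83*s - 3)
That last expression is T(s), already simplified. Scaling its denominator by 1/336 (the reciprocal of the leading coefficient) yields the monic denominator.

Answer: s^5 + 16*s^4/7 + 23*s^3/336 - 377*s^2/336 - 83*s/336 - 1/112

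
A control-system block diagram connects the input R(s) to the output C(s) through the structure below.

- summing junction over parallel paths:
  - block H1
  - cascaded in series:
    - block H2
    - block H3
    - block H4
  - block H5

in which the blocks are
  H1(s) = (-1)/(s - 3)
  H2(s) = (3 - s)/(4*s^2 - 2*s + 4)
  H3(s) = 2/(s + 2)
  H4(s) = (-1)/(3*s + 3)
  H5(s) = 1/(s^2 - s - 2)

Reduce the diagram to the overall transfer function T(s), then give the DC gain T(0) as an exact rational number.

The answer is -5/12.

Reasoning:
Step 1: series reduction of H2, H3, H4, giving (s - 3)/(6*s^4 + 15*s^3 + 9*s^2 + 12*s + 12)
Step 2: combine H1, (H2*H3*H4), H5 in parallel, giving (-6*s^5 + 3*s^4 + 13*s^3 - 29*s^2 + 45*s - 30)/(6*s^6 - 15*s^5 - 30*s^4 + 57*s^3 + 6*s^2 + 12*s + 72)
Step 2 gives the overall T(s). Then T(0) = -30/72 = -5/12.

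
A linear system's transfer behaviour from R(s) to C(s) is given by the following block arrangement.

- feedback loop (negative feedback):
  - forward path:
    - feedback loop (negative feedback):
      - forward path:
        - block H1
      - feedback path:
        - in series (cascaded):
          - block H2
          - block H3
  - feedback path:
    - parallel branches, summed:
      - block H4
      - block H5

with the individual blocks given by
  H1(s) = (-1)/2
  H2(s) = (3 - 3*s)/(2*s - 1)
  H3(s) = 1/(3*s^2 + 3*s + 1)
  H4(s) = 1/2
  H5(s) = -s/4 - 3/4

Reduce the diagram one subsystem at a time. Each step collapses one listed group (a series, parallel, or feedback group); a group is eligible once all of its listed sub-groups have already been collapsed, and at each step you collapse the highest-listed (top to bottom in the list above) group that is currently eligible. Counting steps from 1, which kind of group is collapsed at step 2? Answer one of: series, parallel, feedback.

Step 1. combine H2, H3 in series
Step 2. collapse the loop (H1 forward, (H2*H3) return)
Step 3. combine H4, H5 in parallel
Step 4. feedback reduction of [H1/(1+H1*(H2*H3))], (H4+H5)
Step 2 collapses a feedback group.

Final answer: feedback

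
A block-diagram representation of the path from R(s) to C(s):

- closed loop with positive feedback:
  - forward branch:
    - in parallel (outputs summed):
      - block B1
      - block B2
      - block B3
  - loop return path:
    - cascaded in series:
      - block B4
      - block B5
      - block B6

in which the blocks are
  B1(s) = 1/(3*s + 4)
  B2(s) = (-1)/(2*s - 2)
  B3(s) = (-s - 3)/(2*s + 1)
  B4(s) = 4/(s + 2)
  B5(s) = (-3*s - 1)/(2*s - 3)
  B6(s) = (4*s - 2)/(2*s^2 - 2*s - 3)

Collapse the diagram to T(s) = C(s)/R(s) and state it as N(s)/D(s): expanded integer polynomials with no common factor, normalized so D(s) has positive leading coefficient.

Reducing step by step:

Step 1. parallel reduction of B1, B2, B3 gives (-6*s^3 - 22*s^2 - 11*s + 18)/(12*s^3 + 10*s^2 - 14*s - 8)
Step 2. series reduction of B4, B5, B6 gives (-48*s^2 + 8*s + 8)/(4*s^4 - 2*s^3 - 20*s^2 + 9*s + 18)
Step 3. feedback reduction of (B1+B2+B3), (B4*B5*B6) - this is the overall T(s), already in the required normalized form

Answer: (-24*s^6 - 28*s^5 + 176*s^4 + 128*s^3 - 378*s^2 - 99*s + 162)/(48*s^6 - 80*s^5 - 444*s^4 - 216*s^3 + 730*s^2 - 118*s - 144)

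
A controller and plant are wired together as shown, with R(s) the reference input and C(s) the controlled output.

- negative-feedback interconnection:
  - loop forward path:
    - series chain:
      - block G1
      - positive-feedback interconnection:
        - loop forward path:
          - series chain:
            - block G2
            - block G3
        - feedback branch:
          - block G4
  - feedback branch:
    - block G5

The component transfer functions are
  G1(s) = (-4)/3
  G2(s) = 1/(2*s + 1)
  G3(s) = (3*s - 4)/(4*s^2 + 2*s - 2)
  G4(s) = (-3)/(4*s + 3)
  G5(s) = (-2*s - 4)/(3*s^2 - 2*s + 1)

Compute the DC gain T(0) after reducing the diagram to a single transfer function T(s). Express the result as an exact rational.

1. cascade G2, G3 = (3*s - 4)/(8*s^3 + 8*s^2 - 2*s - 2)
2. apply the feedback formula to (G2*G3), G4 = (12*s^2 - 7*s - 12)/(32*s^4 + 56*s^3 + 16*s^2 - 5*s - 18)
3. reduce the series chain G1, [(G2*G3)/(1-(G2*G3)*G4)] = (-48*s^2 + 28*s + 48)/(96*s^4 + 168*s^3 + 48*s^2 - 15*s - 54)
4. apply the feedback formula to (G1*[(G2*G3)/(1-(G2*G3)*G4)]), G5 = (-144*s^4 + 180*s^3 + 40*s^2 - 68*s + 48)/(288*s^6 + 312*s^5 - 96*s^4 + 123*s^3 + 52*s^2 - 115*s - 246)
The step-4 result is T(s). Setting s = 0: T(0) = 48/(-246) = -8/41.

Answer: -8/41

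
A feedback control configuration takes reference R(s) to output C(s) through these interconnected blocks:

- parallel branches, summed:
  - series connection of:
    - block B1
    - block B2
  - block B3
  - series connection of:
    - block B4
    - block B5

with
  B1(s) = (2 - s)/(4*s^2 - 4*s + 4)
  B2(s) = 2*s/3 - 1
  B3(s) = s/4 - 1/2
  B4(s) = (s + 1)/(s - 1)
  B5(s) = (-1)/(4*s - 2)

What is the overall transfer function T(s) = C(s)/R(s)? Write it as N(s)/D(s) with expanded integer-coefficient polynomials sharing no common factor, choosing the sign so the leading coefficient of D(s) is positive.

First reduce the diagram to T(s).

(1) series reduction of B1, B2, giving (-2*s^2 + 7*s - 6)/(12*s^2 - 12*s + 12)
(2) series reduction of B4, B5, giving (-s - 1)/(4*s^2 - 6*s + 2)
(3) combine (B1*B2), B3, (B4*B5) in parallel; the result is T(s) itself (integer coefficients, no common factor, positive leading denominator coefficient)

Answer: (6*s^5 - 31*s^4 + 62*s^3 - 83*s^2 + 52*s - 18)/(24*s^4 - 60*s^3 + 72*s^2 - 48*s + 12)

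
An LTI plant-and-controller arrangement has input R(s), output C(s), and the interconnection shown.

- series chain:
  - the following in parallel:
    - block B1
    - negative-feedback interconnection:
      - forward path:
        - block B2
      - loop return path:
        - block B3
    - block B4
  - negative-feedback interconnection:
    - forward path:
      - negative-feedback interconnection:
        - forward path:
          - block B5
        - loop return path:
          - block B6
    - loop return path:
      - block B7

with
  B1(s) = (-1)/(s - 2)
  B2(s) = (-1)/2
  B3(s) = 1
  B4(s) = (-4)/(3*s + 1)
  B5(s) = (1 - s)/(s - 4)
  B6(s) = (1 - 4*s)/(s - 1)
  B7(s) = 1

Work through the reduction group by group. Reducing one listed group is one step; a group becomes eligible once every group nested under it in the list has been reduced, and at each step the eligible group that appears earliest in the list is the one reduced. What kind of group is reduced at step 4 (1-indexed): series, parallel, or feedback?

Reducing step by step:

Step 1. close the feedback loop around B2, B3
Step 2. add B1, [B2/(1+B2*B3)], B4 (parallel)
Step 3. collapse the loop (B5 forward, B6 return)
Step 4. feedback reduction of [B5/(1+B5*B6)], B7
Step 5. cascade (B1+[B2/(1+B2*B3)]+B4), [[B5/(1+B5*B6)]/(1+[B5/(1+B5*B6)]*B7)]
The group at step 4 is a feedback group.

Answer: feedback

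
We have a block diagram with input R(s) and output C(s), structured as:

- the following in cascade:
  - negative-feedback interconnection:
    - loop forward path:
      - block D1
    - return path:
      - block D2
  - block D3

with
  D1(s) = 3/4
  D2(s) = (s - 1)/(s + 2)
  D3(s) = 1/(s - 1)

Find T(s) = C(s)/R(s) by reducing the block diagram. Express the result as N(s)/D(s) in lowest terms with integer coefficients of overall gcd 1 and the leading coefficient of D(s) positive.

First reduce the diagram to T(s).

Step 1: reduce the feedback loop with forward D1 and return D2 -> (3*s + 6)/(7*s + 5)
Step 2: reduce the series chain [D1/(1+D1*D2)], D3, giving the overall T(s)

Answer: (3*s + 6)/(7*s^2 - 2*s - 5)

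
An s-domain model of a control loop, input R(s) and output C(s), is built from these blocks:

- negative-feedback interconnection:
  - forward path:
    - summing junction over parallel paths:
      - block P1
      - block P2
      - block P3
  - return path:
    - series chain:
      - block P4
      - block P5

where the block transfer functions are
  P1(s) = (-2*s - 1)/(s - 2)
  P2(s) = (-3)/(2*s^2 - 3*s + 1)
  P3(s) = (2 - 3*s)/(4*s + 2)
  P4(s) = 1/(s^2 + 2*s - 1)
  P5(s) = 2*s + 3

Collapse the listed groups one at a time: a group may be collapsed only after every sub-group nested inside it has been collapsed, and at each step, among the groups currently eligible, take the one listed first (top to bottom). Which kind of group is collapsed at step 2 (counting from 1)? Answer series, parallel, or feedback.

Reducing step by step:

(1) reduce the parallel group P1, P2, P3
(2) reduce the series chain P4, P5
(3) reduce the feedback loop with forward (P1+P2+P3) and return (P4*P5)
Step 2: series.

Answer: series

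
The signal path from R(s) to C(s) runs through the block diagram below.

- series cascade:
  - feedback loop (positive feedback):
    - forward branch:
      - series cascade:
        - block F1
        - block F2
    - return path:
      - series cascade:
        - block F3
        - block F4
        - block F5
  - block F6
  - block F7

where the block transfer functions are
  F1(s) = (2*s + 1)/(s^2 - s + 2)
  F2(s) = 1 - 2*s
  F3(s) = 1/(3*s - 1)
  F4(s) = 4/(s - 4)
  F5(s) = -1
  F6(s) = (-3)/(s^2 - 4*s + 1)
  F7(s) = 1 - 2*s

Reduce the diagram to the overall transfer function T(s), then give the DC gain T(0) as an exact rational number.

Step 1 - combine F1, F2 in series: (1 - 4*s^2)/(s^2 - s + 2)
Step 2 - series reduction of F3, F4, F5: (-4)/(3*s^2 - 13*s + 4)
Step 3 - close the feedback loop around (F1*F2), (F3*F4*F5): (-12*s^4 + 52*s^3 - 13*s^2 - 13*s + 4)/(3*s^4 - 16*s^3 + 7*s^2 - 30*s + 12)
Step 4 - reduce the series chain [(F1*F2)/(1-(F1*F2)*(F3*F4*F5))], F6, F7: (-72*s^5 + 348*s^4 - 234*s^3 - 39*s^2 + 63*s - 12)/(3*s^6 - 28*s^5 + 74*s^4 - 74*s^3 + 139*s^2 - 78*s + 12)
That last expression is T(s); at s = 0 only the constant terms survive, so T(0) = -12/12 = -1.

Final answer: -1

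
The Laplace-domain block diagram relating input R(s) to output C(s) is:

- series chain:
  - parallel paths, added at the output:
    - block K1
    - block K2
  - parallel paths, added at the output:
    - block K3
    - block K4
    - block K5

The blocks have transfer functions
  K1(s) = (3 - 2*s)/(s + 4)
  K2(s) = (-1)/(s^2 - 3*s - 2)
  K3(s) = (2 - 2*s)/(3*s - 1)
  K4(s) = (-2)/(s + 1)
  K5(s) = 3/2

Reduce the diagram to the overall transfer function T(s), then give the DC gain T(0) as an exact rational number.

Step 1: reduce the parallel group K1, K2: (-2*s^3 + 9*s^2 - 6*s - 10)/(s^3 + s^2 - 14*s - 8)
Step 2: sum the parallel branches K3, K4, K5: (5*s^2 - 6*s + 5)/(6*s^2 + 4*s - 2)
Step 3: combine (K1+K2), (K3+K4+K5) in series: (-10*s^5 + 57*s^4 - 94*s^3 + 31*s^2 + 30*s - 50)/(6*s^5 + 10*s^4 - 82*s^3 - 106*s^2 - 4*s + 16)
That last expression is T(s); at s = 0 only the constant terms survive, so T(0) = -50/16 = -25/8.

Hence the answer: -25/8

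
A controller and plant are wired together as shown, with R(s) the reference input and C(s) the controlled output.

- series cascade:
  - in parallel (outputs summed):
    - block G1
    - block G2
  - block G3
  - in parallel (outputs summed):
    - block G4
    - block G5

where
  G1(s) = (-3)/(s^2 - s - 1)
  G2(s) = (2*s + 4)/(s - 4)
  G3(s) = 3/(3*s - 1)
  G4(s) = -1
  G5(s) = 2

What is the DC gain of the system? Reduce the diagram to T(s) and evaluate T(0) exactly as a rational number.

1. sum the parallel branches G1, G2 -> (2*s^3 + 2*s^2 - 9*s + 8)/(s^3 - 5*s^2 + 3*s + 4)
2. reduce the parallel group G4, G5 -> 1
3. multiply (G1+G2), G3, (G4+G5) (series) -> (6*s^3 + 6*s^2 - 27*s + 24)/(3*s^4 - 16*s^3 + 14*s^2 + 9*s - 4)
The step-3 result is T(s). Setting s = 0: T(0) = 24/(-4) = -6.

Answer: -6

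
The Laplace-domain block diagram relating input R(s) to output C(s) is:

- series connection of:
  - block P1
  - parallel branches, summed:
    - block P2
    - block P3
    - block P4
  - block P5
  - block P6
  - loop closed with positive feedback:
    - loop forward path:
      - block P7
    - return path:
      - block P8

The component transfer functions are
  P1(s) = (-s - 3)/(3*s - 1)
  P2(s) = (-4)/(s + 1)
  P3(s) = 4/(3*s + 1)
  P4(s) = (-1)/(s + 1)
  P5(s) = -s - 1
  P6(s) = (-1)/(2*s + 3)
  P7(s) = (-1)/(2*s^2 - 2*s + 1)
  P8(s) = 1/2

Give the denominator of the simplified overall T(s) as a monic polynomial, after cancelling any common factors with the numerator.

Reducing step by step:

Step 1 - combine P2, P3, P4 in parallel; result (-11*s - 1)/(3*s^2 + 4*s + 1)
Step 2 - reduce the feedback loop with forward P7 and return P8; result (-2)/(4*s^2 - 4*s + 3)
Step 3 - series reduction of P1, (P2+P3+P4), P5, P6, [P7/(1-P7*P8)]; result (-22*s^2 - 68*s - 6)/(72*s^5 + 36*s^4 - 62*s^3 + 77*s^2 + 6*s - 9)
T(s) is the step-3 result (common factors already cancelled). Leading coefficient of the denominator: 72. Divide through by 72 for the monic polynomial.

Answer: s^5 + s^4/2 - 31*s^3/36 + 77*s^2/72 + s/12 - 1/8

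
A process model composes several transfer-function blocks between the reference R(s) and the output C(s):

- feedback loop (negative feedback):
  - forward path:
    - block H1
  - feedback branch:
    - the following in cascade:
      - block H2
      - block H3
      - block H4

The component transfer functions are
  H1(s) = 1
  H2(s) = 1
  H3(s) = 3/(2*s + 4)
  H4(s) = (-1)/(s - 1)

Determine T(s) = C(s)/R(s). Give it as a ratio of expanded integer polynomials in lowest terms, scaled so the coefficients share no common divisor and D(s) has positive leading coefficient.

Step 1. combine H2, H3, H4 in series = (-3)/(2*s^2 + 2*s - 4)
Step 2. close the feedback loop around H1, (H2*H3*H4) - this is the overall T(s), already in the required normalized form

Hence the answer: (2*s^2 + 2*s - 4)/(2*s^2 + 2*s - 7)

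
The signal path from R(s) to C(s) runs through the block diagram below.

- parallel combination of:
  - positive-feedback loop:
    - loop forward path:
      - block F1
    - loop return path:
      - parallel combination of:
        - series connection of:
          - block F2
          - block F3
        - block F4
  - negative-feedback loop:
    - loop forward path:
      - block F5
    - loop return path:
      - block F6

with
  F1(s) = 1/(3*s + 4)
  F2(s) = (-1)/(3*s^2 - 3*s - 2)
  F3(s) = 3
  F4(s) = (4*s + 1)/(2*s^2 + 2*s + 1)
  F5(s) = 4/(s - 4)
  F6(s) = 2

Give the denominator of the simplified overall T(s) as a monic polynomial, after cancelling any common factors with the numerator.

1. reduce the series chain F2, F3 -> (-3)/(3*s^2 - 3*s - 2)
2. combine (F2*F3), F4 in parallel -> (12*s^3 - 15*s^2 - 17*s - 5)/(6*s^4 - 7*s^2 - 7*s - 2)
3. close the feedback loop around F1, ((F2*F3)+F4) -> (6*s^4 - 7*s^2 - 7*s - 2)/(18*s^5 + 24*s^4 - 33*s^3 - 34*s^2 - 17*s - 3)
4. close the feedback loop around F5, F6 -> 4/(s + 4)
5. parallel reduction of [F1/(1-F1*((F2*F3)+F4))], [F5/(1+F5*F6)] -> (78*s^5 + 120*s^4 - 139*s^3 - 171*s^2 - 98*s - 20)/(18*s^6 + 96*s^5 + 63*s^4 - 166*s^3 - 153*s^2 - 71*s - 12)
The result of step 5 is T(s) in lowest terms. Its denominator has leading coefficient 18; dividing the denominator through by 18 makes it monic.

Final answer: s^6 + 16*s^5/3 + 7*s^4/2 - 83*s^3/9 - 17*s^2/2 - 71*s/18 - 2/3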